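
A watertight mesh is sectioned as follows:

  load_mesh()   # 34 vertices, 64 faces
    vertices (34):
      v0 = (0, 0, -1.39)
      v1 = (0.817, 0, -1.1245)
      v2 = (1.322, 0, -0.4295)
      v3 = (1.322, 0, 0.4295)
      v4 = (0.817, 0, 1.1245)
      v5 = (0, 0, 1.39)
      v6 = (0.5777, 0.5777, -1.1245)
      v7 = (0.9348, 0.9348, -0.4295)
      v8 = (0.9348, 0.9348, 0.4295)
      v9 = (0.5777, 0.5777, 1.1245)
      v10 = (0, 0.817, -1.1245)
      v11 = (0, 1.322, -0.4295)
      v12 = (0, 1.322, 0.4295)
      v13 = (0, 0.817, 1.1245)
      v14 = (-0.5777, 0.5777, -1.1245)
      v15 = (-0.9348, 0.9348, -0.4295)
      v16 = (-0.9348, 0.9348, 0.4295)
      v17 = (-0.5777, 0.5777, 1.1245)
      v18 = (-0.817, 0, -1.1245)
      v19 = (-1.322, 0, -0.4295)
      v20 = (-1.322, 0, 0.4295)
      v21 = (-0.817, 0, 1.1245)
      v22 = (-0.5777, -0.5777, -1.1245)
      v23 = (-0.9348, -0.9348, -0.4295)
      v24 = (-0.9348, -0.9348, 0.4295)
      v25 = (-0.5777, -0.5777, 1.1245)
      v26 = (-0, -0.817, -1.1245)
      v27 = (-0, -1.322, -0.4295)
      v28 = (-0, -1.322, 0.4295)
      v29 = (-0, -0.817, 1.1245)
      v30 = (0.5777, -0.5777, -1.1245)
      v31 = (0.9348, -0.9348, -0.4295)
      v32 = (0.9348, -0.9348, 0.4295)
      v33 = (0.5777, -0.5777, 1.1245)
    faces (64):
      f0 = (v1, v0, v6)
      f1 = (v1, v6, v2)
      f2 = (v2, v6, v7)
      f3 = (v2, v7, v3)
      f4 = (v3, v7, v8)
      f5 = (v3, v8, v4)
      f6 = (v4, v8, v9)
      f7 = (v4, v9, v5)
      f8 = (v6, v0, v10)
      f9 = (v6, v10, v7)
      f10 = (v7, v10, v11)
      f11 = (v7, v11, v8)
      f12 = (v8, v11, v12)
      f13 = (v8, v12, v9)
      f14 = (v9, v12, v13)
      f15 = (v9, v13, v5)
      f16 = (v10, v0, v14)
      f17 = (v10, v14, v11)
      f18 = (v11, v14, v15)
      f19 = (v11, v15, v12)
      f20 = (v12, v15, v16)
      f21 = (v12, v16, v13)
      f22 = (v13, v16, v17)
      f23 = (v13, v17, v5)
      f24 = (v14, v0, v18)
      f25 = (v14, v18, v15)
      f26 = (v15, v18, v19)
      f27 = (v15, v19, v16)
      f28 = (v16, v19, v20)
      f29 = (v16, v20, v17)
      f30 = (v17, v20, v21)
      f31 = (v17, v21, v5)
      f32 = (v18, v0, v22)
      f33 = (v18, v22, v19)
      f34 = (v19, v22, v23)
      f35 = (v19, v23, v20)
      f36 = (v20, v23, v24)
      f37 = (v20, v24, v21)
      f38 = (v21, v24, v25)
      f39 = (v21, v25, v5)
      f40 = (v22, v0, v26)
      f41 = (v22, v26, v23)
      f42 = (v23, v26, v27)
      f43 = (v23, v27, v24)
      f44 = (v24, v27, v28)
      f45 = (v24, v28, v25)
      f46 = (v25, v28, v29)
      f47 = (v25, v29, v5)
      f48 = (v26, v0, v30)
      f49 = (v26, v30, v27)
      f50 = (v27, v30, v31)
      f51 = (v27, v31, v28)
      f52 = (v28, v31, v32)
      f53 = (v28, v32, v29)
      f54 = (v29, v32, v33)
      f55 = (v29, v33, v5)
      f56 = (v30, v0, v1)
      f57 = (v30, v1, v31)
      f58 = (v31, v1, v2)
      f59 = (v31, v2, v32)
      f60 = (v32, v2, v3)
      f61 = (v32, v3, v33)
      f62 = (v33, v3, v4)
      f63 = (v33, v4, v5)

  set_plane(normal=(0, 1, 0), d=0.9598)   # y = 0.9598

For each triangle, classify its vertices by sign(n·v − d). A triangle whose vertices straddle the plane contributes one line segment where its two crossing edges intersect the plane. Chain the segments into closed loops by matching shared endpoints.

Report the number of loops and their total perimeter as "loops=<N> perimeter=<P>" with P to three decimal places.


loops=1 perimeter=5.744

Straddling triangles (10 of 64):
  (v7,v10,v11) [--+] → (0, 0.9598, -0.927973)–(0.874444, 0.9598, -0.4295)  len=1.0065
  (v7,v11,v8) [-+-] → (0.874444, 0.9598, -0.4295)–(0.874444, 0.9598, 0.374038)  len=0.8035
  (v8,v11,v12) [-++] → (0.874444, 0.9598, 0.374038)–(0.874444, 0.9598, 0.4295)  len=0.0555
  (v8,v12,v9) [-+-] → (0.874444, 0.9598, 0.4295)–(0.281127, 0.9598, 0.767709)  len=0.6829
  (v9,v12,v13) [-+-] → (0.281127, 0.9598, 0.767709)–(0, 0.9598, 0.927973)  len=0.3236
  (v10,v14,v11) [--+] → (-0.281127, 0.9598, -0.767709)–(0, 0.9598, -0.927973)  len=0.3236
  (v11,v14,v15) [+--] → (-0.281127, 0.9598, -0.767709)–(-0.874444, 0.9598, -0.4295)  len=0.6829
  (v11,v15,v12) [+-+] → (-0.874444, 0.9598, -0.4295)–(-0.874444, 0.9598, -0.374038)  len=0.0555
  (v12,v15,v16) [+--] → (-0.874444, 0.9598, -0.374038)–(-0.874444, 0.9598, 0.4295)  len=0.8035
  (v12,v16,v13) [+--] → (-0.874444, 0.9598, 0.4295)–(0, 0.9598, 0.927973)  len=1.0065

Chained into 1 loop(s):
  loop 1: 10 segments, perimeter = 5.7442
Total perimeter = 5.744


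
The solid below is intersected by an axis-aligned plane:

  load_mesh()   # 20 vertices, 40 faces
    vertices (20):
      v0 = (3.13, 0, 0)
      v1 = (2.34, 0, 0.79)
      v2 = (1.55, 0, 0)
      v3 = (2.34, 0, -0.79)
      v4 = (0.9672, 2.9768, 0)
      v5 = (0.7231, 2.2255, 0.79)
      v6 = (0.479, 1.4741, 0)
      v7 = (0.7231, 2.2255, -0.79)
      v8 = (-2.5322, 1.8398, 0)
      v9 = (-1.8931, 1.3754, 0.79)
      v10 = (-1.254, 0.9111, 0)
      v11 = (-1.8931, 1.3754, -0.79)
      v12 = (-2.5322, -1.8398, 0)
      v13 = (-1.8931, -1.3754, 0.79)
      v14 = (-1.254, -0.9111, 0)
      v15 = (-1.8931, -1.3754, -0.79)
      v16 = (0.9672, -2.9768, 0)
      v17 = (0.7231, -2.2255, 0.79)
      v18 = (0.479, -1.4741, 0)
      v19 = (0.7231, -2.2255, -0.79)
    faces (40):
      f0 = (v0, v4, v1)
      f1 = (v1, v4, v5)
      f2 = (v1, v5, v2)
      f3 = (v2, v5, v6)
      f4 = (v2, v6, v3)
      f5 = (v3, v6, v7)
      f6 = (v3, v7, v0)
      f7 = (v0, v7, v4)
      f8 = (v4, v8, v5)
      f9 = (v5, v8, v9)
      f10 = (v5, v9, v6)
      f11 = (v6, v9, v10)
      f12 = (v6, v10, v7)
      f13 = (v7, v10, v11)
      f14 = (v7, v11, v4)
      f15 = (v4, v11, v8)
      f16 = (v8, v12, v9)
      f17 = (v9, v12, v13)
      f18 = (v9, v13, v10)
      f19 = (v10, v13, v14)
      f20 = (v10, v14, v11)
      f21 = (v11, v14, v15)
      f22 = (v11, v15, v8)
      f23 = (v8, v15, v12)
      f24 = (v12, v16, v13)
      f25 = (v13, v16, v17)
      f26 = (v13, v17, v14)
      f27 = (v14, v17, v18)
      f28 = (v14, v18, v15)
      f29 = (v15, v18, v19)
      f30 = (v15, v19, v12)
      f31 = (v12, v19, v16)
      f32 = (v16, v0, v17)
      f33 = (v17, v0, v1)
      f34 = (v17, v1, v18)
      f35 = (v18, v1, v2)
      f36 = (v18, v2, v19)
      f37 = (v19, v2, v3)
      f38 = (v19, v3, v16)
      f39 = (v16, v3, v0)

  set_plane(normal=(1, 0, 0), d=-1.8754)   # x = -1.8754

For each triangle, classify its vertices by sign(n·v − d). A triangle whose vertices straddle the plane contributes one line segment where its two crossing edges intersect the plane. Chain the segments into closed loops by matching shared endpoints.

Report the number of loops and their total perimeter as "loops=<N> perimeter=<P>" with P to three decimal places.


Straddling triangles (18 of 40):
  (v4,v8,v5) [+-+] → (-1.8754, 2.0532, 0)–(-1.8754, 1.91762, 0.159393)  len=0.2093
  (v5,v8,v9) [+--] → (-1.8754, 1.91762, 0.159393)–(-1.8754, 1.38115, 0.79)  len=0.8279
  (v5,v9,v6) [+-+] → (-1.8754, 1.38115, 0.79)–(-1.8754, 1.37614, 0.784105)  len=0.0077
  (v6,v9,v10) [+-+] → (-1.8754, 1.37614, 0.784105)–(-1.8754, 1.36254, 0.768121)  len=0.0210
  (v7,v10,v11) [++-] → (-1.8754, 1.36254, -0.768121)–(-1.8754, 1.38115, -0.79)  len=0.0287
  (v7,v11,v4) [+-+] → (-1.8754, 1.38115, -0.79)–(-1.8754, 1.38531, -0.785111)  len=0.0064
  (v4,v11,v8) [+--] → (-1.8754, 1.38531, -0.785111)–(-1.8754, 2.0532, 0)  len=1.0308
  (v9,v13,v10) [--+] → (-1.8754, -1.31207, 0.768121)–(-1.8754, 1.36254, 0.768121)  len=2.6746
  (v10,v13,v14) [+-+] → (-1.8754, -1.31207, 0.768121)–(-1.8754, -1.36254, 0.768121)  len=0.0505
  (v10,v14,v11) [++-] → (-1.8754, 1.31207, -0.768121)–(-1.8754, 1.36254, -0.768121)  len=0.0505
  (v11,v14,v15) [-+-] → (-1.8754, 1.31207, -0.768121)–(-1.8754, -1.36254, -0.768121)  len=2.6746
  (v12,v16,v13) [-+-] → (-1.8754, -2.0532, 0)–(-1.8754, -1.38531, 0.785111)  len=1.0308
  (v13,v16,v17) [-++] → (-1.8754, -1.38531, 0.785111)–(-1.8754, -1.38115, 0.79)  len=0.0064
  (v13,v17,v14) [-++] → (-1.8754, -1.38115, 0.79)–(-1.8754, -1.36254, 0.768121)  len=0.0287
  (v14,v18,v15) [++-] → (-1.8754, -1.37614, -0.784105)–(-1.8754, -1.36254, -0.768121)  len=0.0210
  (v15,v18,v19) [-++] → (-1.8754, -1.37614, -0.784105)–(-1.8754, -1.38115, -0.79)  len=0.0077
  (v15,v19,v12) [-+-] → (-1.8754, -1.38115, -0.79)–(-1.8754, -1.91762, -0.159393)  len=0.8279
  (v12,v19,v16) [-++] → (-1.8754, -1.91762, -0.159393)–(-1.8754, -2.0532, 0)  len=0.2093

Chained into 1 loop(s):
  loop 1: 18 segments, perimeter = 9.7138
Total perimeter = 9.714

loops=1 perimeter=9.714


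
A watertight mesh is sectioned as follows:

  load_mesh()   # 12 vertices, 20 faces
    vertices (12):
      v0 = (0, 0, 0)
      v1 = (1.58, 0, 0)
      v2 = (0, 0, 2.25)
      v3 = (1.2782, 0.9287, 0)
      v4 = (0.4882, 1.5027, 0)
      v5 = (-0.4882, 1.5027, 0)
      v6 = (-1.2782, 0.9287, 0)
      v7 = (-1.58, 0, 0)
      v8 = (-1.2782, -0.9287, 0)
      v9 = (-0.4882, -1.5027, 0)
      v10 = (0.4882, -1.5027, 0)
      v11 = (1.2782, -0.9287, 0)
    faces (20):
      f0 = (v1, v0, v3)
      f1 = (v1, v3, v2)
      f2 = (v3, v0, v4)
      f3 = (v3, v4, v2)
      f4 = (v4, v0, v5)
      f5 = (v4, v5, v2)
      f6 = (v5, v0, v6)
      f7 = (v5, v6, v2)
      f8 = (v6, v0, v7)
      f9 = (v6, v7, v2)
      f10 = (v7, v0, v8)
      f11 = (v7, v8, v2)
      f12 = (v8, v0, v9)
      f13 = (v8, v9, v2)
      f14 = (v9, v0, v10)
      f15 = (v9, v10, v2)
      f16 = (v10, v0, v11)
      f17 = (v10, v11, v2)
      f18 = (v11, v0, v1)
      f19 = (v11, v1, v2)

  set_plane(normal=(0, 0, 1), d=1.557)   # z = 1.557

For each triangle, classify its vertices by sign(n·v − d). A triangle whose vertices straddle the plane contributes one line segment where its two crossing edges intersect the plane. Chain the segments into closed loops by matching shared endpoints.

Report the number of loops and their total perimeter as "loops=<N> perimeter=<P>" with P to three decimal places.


loops=1 perimeter=3.008

Straddling triangles (10 of 20):
  (v1,v3,v2) [--+] → (0.393686, 0.28604, 1.557)–(0.48664, 0, 1.557)  len=0.3008
  (v3,v4,v2) [--+] → (0.150366, 0.462832, 1.557)–(0.393686, 0.28604, 1.557)  len=0.3008
  (v4,v5,v2) [--+] → (-0.150366, 0.462832, 1.557)–(0.150366, 0.462832, 1.557)  len=0.3007
  (v5,v6,v2) [--+] → (-0.393686, 0.28604, 1.557)–(-0.150366, 0.462832, 1.557)  len=0.3008
  (v6,v7,v2) [--+] → (-0.48664, 0, 1.557)–(-0.393686, 0.28604, 1.557)  len=0.3008
  (v7,v8,v2) [--+] → (-0.393686, -0.28604, 1.557)–(-0.48664, 0, 1.557)  len=0.3008
  (v8,v9,v2) [--+] → (-0.150366, -0.462832, 1.557)–(-0.393686, -0.28604, 1.557)  len=0.3008
  (v9,v10,v2) [--+] → (0.150366, -0.462832, 1.557)–(-0.150366, -0.462832, 1.557)  len=0.3007
  (v10,v11,v2) [--+] → (0.393686, -0.28604, 1.557)–(0.150366, -0.462832, 1.557)  len=0.3008
  (v11,v1,v2) [--+] → (0.48664, 0, 1.557)–(0.393686, -0.28604, 1.557)  len=0.3008

Chained into 1 loop(s):
  loop 1: 10 segments, perimeter = 3.0076
Total perimeter = 3.008


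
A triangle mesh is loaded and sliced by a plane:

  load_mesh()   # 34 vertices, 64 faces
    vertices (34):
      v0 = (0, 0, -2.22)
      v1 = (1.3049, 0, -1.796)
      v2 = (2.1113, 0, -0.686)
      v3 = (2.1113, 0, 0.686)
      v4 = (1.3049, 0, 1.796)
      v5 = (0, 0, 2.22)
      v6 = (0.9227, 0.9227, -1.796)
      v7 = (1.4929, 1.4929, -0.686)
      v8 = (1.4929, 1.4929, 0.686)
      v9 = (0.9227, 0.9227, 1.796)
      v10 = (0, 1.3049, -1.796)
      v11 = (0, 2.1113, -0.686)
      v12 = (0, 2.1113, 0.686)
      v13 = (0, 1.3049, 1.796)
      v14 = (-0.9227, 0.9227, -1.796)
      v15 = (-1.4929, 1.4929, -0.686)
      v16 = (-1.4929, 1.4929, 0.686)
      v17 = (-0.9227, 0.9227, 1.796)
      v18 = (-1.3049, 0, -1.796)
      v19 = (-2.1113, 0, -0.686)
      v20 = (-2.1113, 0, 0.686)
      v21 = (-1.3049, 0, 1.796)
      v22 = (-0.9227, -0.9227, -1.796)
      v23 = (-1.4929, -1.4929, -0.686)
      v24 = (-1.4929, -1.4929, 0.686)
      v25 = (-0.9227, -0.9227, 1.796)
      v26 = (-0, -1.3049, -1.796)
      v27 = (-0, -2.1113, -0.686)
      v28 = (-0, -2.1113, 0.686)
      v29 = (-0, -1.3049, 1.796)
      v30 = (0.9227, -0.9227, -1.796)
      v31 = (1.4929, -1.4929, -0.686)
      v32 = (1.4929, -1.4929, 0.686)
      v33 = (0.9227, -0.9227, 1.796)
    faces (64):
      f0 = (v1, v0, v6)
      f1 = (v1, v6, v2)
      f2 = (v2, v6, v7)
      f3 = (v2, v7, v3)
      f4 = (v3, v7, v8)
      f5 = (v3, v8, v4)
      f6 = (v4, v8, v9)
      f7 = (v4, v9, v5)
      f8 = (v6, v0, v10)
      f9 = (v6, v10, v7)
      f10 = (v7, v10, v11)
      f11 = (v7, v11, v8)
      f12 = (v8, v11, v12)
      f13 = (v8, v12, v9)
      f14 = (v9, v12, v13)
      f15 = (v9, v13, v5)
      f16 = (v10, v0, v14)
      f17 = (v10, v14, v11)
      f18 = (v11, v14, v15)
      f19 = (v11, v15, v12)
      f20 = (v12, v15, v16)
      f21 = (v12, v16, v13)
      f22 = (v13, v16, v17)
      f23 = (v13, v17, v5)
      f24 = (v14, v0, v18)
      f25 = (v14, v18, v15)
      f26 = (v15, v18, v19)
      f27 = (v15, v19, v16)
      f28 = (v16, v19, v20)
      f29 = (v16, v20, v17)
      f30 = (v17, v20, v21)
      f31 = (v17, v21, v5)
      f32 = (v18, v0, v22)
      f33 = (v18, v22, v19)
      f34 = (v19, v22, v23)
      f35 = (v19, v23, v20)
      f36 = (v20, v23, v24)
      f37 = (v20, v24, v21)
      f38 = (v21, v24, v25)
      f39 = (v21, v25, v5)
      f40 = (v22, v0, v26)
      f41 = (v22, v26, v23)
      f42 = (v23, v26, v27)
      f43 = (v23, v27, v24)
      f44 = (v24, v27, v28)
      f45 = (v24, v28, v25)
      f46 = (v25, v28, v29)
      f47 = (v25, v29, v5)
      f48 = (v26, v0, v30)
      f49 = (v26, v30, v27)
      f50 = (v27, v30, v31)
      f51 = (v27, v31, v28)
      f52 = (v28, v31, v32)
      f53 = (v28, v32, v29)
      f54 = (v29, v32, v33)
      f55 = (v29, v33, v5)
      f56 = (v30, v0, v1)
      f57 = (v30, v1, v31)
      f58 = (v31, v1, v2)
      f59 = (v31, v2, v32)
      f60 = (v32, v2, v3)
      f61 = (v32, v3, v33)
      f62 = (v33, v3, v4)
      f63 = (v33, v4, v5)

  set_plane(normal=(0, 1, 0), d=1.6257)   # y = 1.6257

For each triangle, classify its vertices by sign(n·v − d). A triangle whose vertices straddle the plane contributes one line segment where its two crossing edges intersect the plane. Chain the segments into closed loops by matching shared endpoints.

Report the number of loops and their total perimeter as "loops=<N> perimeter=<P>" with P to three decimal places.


Straddling triangles (10 of 64):
  (v7,v10,v11) [--+] → (0, 1.6257, -1.35442)–(1.1723, 1.6257, -0.686)  len=1.3495
  (v7,v11,v8) [-+-] → (1.1723, 1.6257, -0.686)–(1.1723, 1.6257, 0.391366)  len=1.0774
  (v8,v11,v12) [-++] → (1.1723, 1.6257, 0.391366)–(1.1723, 1.6257, 0.686)  len=0.2946
  (v8,v12,v9) [-+-] → (1.1723, 1.6257, 0.686)–(0.376967, 1.6257, 1.13949)  len=0.9155
  (v9,v12,v13) [-+-] → (0.376967, 1.6257, 1.13949)–(0, 1.6257, 1.35442)  len=0.4339
  (v10,v14,v11) [--+] → (-0.376967, 1.6257, -1.13949)–(0, 1.6257, -1.35442)  len=0.4339
  (v11,v14,v15) [+--] → (-0.376967, 1.6257, -1.13949)–(-1.1723, 1.6257, -0.686)  len=0.9155
  (v11,v15,v12) [+-+] → (-1.1723, 1.6257, -0.686)–(-1.1723, 1.6257, -0.391366)  len=0.2946
  (v12,v15,v16) [+--] → (-1.1723, 1.6257, -0.391366)–(-1.1723, 1.6257, 0.686)  len=1.0774
  (v12,v16,v13) [+--] → (-1.1723, 1.6257, 0.686)–(0, 1.6257, 1.35442)  len=1.3495

Chained into 1 loop(s):
  loop 1: 10 segments, perimeter = 8.1419
Total perimeter = 8.142

loops=1 perimeter=8.142


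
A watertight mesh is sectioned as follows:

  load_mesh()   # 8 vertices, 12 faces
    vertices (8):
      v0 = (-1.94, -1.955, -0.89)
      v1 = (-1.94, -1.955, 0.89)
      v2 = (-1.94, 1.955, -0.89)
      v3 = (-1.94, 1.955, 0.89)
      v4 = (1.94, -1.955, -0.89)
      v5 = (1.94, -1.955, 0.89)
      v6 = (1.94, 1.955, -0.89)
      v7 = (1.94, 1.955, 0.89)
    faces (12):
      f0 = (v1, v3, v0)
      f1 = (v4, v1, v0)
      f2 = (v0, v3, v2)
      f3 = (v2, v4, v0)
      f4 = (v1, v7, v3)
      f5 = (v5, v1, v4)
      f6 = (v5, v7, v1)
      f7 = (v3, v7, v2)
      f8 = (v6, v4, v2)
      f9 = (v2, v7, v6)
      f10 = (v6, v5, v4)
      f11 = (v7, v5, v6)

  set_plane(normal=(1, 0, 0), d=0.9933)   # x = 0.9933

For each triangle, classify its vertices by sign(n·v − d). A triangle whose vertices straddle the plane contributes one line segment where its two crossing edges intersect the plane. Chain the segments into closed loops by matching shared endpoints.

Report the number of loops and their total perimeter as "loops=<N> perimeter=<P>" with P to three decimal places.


loops=1 perimeter=11.380

Straddling triangles (8 of 12):
  (v4,v1,v0) [+--] → (0.9933, -1.955, -0.455689)–(0.9933, -1.955, -0.89)  len=0.4343
  (v2,v4,v0) [-+-] → (0.9933, -1.00098, -0.89)–(0.9933, -1.955, -0.89)  len=0.9540
  (v1,v7,v3) [-+-] → (0.9933, 1.00098, 0.89)–(0.9933, 1.955, 0.89)  len=0.9540
  (v5,v1,v4) [+-+] → (0.9933, -1.955, 0.89)–(0.9933, -1.955, -0.455689)  len=1.3457
  (v5,v7,v1) [++-] → (0.9933, 1.00098, 0.89)–(0.9933, -1.955, 0.89)  len=2.9560
  (v3,v7,v2) [-+-] → (0.9933, 1.955, 0.89)–(0.9933, 1.955, 0.455689)  len=0.4343
  (v6,v4,v2) [++-] → (0.9933, -1.00098, -0.89)–(0.9933, 1.955, -0.89)  len=2.9560
  (v2,v7,v6) [-++] → (0.9933, 1.955, 0.455689)–(0.9933, 1.955, -0.89)  len=1.3457

Chained into 1 loop(s):
  loop 1: 8 segments, perimeter = 11.3800
Total perimeter = 11.380


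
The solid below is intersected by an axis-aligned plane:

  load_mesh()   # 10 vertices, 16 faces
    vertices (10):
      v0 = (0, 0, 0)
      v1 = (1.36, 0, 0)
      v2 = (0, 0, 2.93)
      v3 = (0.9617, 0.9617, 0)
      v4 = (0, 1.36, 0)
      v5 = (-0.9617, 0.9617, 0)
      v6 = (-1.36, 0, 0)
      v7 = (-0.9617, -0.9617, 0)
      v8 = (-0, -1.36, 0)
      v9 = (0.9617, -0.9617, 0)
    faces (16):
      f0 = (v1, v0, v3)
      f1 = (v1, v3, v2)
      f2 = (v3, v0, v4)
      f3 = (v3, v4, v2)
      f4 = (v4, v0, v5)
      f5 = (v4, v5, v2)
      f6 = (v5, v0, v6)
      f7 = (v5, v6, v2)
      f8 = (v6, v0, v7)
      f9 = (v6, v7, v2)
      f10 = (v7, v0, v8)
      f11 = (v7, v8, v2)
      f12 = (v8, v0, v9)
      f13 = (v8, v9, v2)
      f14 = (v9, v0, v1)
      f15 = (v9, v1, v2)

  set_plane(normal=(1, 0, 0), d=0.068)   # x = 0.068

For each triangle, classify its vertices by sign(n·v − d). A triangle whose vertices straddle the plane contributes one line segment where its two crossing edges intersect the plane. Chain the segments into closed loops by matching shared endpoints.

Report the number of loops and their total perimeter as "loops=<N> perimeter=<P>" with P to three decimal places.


Straddling triangles (8 of 16):
  (v1,v0,v3) [+-+] → (0.068, 0, 0)–(0.068, 0.068, 0)  len=0.0680
  (v1,v3,v2) [++-] → (0.068, 0.068, 2.72283)–(0.068, 0, 2.7835)  len=0.0911
  (v3,v0,v4) [+--] → (0.068, 0.068, 0)–(0.068, 1.33184, 0)  len=1.2638
  (v3,v4,v2) [+--] → (0.068, 1.33184, 0)–(0.068, 0.068, 2.72283)  len=3.0018
  (v8,v0,v9) [--+] → (0.068, -0.068, 0)–(0.068, -1.33184, 0)  len=1.2638
  (v8,v9,v2) [-+-] → (0.068, -1.33184, 0)–(0.068, -0.068, 2.72283)  len=3.0018
  (v9,v0,v1) [+-+] → (0.068, -0.068, 0)–(0.068, 0, 0)  len=0.0680
  (v9,v1,v2) [++-] → (0.068, 0, 2.7835)–(0.068, -0.068, 2.72283)  len=0.0911

Chained into 1 loop(s):
  loop 1: 8 segments, perimeter = 8.8496
Total perimeter = 8.850

loops=1 perimeter=8.850


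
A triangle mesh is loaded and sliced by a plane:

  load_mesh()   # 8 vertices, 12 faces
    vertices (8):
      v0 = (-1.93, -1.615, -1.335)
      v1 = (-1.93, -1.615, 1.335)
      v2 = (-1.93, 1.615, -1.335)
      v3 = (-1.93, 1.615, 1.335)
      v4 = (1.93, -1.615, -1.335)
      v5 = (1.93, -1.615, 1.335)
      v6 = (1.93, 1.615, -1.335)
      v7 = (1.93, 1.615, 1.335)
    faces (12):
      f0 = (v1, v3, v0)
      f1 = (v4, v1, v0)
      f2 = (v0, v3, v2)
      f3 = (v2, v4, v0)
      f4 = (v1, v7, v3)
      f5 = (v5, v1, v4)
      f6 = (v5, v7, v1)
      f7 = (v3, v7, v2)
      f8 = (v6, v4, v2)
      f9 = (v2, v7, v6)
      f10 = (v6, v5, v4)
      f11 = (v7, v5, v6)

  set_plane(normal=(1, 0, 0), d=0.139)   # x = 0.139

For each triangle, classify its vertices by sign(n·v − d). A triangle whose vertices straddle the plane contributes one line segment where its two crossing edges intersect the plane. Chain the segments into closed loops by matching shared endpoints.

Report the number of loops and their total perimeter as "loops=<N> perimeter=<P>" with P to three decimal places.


Straddling triangles (8 of 12):
  (v4,v1,v0) [+--] → (0.139, -1.615, -0.0961477)–(0.139, -1.615, -1.335)  len=1.2389
  (v2,v4,v0) [-+-] → (0.139, -0.116313, -1.335)–(0.139, -1.615, -1.335)  len=1.4987
  (v1,v7,v3) [-+-] → (0.139, 0.116313, 1.335)–(0.139, 1.615, 1.335)  len=1.4987
  (v5,v1,v4) [+-+] → (0.139, -1.615, 1.335)–(0.139, -1.615, -0.0961477)  len=1.4311
  (v5,v7,v1) [++-] → (0.139, 0.116313, 1.335)–(0.139, -1.615, 1.335)  len=1.7313
  (v3,v7,v2) [-+-] → (0.139, 1.615, 1.335)–(0.139, 1.615, 0.0961477)  len=1.2389
  (v6,v4,v2) [++-] → (0.139, -0.116313, -1.335)–(0.139, 1.615, -1.335)  len=1.7313
  (v2,v7,v6) [-++] → (0.139, 1.615, 0.0961477)–(0.139, 1.615, -1.335)  len=1.4311

Chained into 1 loop(s):
  loop 1: 8 segments, perimeter = 11.8000
Total perimeter = 11.800

loops=1 perimeter=11.800


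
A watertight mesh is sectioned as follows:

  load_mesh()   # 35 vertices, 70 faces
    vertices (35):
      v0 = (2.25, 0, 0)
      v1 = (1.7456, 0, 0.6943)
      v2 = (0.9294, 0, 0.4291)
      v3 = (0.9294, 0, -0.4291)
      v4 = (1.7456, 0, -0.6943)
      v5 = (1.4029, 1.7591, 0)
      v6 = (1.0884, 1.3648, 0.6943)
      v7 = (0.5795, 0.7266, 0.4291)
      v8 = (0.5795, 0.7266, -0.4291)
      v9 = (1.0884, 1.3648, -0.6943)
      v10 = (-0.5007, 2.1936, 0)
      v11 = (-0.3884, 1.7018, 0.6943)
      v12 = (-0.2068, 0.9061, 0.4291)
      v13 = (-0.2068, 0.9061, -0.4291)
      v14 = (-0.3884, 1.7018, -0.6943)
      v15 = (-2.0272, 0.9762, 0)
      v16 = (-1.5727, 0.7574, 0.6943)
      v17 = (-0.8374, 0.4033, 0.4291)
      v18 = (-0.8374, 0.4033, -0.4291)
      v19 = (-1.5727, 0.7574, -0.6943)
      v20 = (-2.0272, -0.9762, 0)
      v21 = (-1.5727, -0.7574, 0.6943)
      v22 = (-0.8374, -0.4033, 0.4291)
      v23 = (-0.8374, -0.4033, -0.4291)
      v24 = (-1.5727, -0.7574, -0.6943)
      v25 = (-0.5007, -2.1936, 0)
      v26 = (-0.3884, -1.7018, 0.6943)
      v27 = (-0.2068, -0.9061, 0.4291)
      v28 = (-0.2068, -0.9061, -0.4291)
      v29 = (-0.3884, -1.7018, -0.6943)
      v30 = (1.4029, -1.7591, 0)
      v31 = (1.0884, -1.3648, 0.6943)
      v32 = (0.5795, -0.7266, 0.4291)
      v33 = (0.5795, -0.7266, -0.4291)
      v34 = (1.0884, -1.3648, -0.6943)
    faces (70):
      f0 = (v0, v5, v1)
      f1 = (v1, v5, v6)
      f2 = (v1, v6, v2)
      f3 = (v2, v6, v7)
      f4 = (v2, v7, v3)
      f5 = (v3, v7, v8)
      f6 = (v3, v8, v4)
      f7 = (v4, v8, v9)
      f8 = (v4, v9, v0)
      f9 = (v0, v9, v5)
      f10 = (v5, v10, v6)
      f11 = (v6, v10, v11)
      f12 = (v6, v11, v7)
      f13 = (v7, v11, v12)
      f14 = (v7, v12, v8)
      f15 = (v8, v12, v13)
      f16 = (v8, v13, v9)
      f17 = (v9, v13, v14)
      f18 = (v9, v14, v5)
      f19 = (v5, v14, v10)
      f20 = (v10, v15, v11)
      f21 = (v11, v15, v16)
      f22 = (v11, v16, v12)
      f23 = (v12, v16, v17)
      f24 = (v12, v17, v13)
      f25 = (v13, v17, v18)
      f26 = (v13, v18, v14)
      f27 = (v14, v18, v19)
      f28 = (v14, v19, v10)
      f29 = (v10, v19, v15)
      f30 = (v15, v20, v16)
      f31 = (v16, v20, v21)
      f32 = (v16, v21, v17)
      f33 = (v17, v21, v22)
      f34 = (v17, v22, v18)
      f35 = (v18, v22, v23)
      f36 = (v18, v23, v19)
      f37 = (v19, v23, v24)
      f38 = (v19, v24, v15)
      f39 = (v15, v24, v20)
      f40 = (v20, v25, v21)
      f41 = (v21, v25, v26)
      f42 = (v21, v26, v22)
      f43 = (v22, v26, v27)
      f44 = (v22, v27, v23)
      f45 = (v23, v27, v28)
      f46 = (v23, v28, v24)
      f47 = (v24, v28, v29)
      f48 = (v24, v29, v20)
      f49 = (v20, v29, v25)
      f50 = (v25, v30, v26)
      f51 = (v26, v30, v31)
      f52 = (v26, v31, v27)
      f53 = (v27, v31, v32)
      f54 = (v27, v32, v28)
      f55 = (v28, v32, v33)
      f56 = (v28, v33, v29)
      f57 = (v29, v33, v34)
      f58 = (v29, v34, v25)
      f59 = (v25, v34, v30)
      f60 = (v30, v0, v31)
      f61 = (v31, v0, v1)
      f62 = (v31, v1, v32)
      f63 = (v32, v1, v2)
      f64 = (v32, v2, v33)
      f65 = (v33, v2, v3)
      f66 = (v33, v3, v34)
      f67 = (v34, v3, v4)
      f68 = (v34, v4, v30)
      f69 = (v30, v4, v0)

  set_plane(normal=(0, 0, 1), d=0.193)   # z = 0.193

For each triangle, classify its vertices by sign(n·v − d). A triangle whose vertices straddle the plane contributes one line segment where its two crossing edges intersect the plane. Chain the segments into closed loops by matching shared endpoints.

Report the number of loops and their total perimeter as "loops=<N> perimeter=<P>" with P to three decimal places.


Straddling triangles (28 of 70):
  (v0,v5,v1) [--+] → (1.49816, 1.27011, 0.193)–(2.10979, 0, 0.193)  len=1.4097
  (v1,v5,v6) [+-+] → (1.49816, 1.27011, 0.193)–(1.31548, 1.64949, 0.193)  len=0.4211
  (v2,v7,v3) [++-] → (0.675761, 0.526705, 0.193)–(0.9294, 0, 0.193)  len=0.5846
  (v3,v7,v8) [-+-] → (0.675761, 0.526705, 0.193)–(0.5795, 0.7266, 0.193)  len=0.2219
  (v5,v10,v6) [--+] → (-0.0589654, 1.96321, 0.193)–(1.31548, 1.64949, 0.193)  len=1.4098
  (v6,v10,v11) [+-+] → (-0.0589654, 1.96321, 0.193)–(-0.469483, 2.05689, 0.193)  len=0.4211
  (v7,v12,v8) [++-] → (0.00951954, 0.856718, 0.193)–(0.5795, 0.7266, 0.193)  len=0.5846
  (v8,v12,v13) [-+-] → (0.00951954, 0.856718, 0.193)–(-0.2068, 0.9061, 0.193)  len=0.2219
  (v10,v15,v11) [--+] → (-1.57165, 1.1779, 0.193)–(-0.469483, 2.05689, 0.193)  len=1.4097
  (v11,v15,v16) [+-+] → (-1.57165, 1.1779, 0.193)–(-1.90086, 0.915378, 0.193)  len=0.4211
  (v12,v17,v13) [++-] → (-0.663915, 0.541626, 0.193)–(-0.2068, 0.9061, 0.193)  len=0.5846
  (v13,v17,v18) [-+-] → (-0.663915, 0.541626, 0.193)–(-0.8374, 0.4033, 0.193)  len=0.2219
  (v15,v20,v16) [--+] → (-1.90086, -0.494298, 0.193)–(-1.90086, 0.915378, 0.193)  len=1.4097
  (v16,v20,v21) [+-+] → (-1.90086, -0.494298, 0.193)–(-1.90086, -0.915378, 0.193)  len=0.4211
  (v17,v22,v18) [++-] → (-0.8374, -0.181396, 0.193)–(-0.8374, 0.4033, 0.193)  len=0.5847
  (v18,v22,v23) [-+-] → (-0.8374, -0.181396, 0.193)–(-0.8374, -0.4033, 0.193)  len=0.2219
  (v20,v25,v21) [--+] → (-0.798692, -1.79437, 0.193)–(-1.90086, -0.915378, 0.193)  len=1.4097
  (v21,v25,v26) [+-+] → (-0.798692, -1.79437, 0.193)–(-0.469483, -2.05689, 0.193)  len=0.4211
  (v22,v27,v23) [++-] → (-0.380285, -0.767774, 0.193)–(-0.8374, -0.4033, 0.193)  len=0.5846
  (v23,v27,v28) [-+-] → (-0.380285, -0.767774, 0.193)–(-0.2068, -0.9061, 0.193)  len=0.2219
  (v25,v30,v26) [--+] → (0.904958, -1.74317, 0.193)–(-0.469483, -2.05689, 0.193)  len=1.4098
  (v26,v30,v31) [+-+] → (0.904958, -1.74317, 0.193)–(1.31548, -1.64949, 0.193)  len=0.4211
  (v27,v32,v28) [++-] → (0.36318, -0.775982, 0.193)–(-0.2068, -0.9061, 0.193)  len=0.5846
  (v28,v32,v33) [-+-] → (0.36318, -0.775982, 0.193)–(0.5795, -0.7266, 0.193)  len=0.2219
  (v30,v0,v31) [--+] → (1.9271, -0.379384, 0.193)–(1.31548, -1.64949, 0.193)  len=1.4097
  (v31,v0,v1) [+-+] → (1.9271, -0.379384, 0.193)–(2.10979, 0, 0.193)  len=0.4211
  (v32,v2,v33) [++-] → (0.833139, -0.199895, 0.193)–(0.5795, -0.7266, 0.193)  len=0.5846
  (v33,v2,v3) [-+-] → (0.833139, -0.199895, 0.193)–(0.9294, 0, 0.193)  len=0.2219

Chained into 2 loop(s):
  loop 1: 14 segments, perimeter = 12.8157
  loop 2: 14 segments, perimeter = 5.6456
Total perimeter = 18.461

loops=2 perimeter=18.461


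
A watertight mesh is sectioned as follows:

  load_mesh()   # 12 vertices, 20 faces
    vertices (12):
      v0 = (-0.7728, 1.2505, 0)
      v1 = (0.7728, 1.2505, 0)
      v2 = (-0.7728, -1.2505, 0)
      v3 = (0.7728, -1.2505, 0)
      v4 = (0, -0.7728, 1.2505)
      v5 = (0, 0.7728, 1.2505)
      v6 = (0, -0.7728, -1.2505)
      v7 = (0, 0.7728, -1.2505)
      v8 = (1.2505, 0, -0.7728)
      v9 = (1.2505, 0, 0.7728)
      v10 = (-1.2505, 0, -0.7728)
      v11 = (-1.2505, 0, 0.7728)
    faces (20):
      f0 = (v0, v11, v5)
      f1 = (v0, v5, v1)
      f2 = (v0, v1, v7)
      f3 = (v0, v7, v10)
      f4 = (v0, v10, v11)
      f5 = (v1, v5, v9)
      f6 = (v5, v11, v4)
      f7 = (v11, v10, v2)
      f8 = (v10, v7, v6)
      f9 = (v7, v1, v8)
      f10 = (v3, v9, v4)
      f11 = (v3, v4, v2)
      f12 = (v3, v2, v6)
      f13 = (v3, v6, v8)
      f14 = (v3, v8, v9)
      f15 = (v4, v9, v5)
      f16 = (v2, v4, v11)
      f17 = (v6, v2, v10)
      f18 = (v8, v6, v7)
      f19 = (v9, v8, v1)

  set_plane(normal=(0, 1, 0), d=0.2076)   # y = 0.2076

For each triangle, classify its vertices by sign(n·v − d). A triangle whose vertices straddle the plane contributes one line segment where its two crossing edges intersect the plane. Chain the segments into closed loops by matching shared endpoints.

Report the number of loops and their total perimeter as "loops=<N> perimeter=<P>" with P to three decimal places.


Straddling triangles (10 of 20):
  (v0,v11,v5) [+-+] → (-1.1712, 0.2076, 0.644505)–(-0.914574, 0.2076, 0.901126)  len=0.3629
  (v0,v7,v10) [++-] → (-0.914574, 0.2076, -0.901126)–(-1.1712, 0.2076, -0.644505)  len=0.3629
  (v0,v10,v11) [+--] → (-1.1712, 0.2076, -0.644505)–(-1.1712, 0.2076, 0.644505)  len=1.2890
  (v1,v5,v9) [++-] → (0.914574, 0.2076, 0.901126)–(1.1712, 0.2076, 0.644505)  len=0.3629
  (v5,v11,v4) [+--] → (-0.914574, 0.2076, 0.901126)–(0, 0.2076, 1.2505)  len=0.9790
  (v10,v7,v6) [-+-] → (-0.914574, 0.2076, -0.901126)–(0, 0.2076, -1.2505)  len=0.9790
  (v7,v1,v8) [++-] → (1.1712, 0.2076, -0.644505)–(0.914574, 0.2076, -0.901126)  len=0.3629
  (v4,v9,v5) [--+] → (0.914574, 0.2076, 0.901126)–(0, 0.2076, 1.2505)  len=0.9790
  (v8,v6,v7) [--+] → (0, 0.2076, -1.2505)–(0.914574, 0.2076, -0.901126)  len=0.9790
  (v9,v8,v1) [--+] → (1.1712, 0.2076, -0.644505)–(1.1712, 0.2076, 0.644505)  len=1.2890

Chained into 1 loop(s):
  loop 1: 10 segments, perimeter = 7.9458
Total perimeter = 7.946

loops=1 perimeter=7.946


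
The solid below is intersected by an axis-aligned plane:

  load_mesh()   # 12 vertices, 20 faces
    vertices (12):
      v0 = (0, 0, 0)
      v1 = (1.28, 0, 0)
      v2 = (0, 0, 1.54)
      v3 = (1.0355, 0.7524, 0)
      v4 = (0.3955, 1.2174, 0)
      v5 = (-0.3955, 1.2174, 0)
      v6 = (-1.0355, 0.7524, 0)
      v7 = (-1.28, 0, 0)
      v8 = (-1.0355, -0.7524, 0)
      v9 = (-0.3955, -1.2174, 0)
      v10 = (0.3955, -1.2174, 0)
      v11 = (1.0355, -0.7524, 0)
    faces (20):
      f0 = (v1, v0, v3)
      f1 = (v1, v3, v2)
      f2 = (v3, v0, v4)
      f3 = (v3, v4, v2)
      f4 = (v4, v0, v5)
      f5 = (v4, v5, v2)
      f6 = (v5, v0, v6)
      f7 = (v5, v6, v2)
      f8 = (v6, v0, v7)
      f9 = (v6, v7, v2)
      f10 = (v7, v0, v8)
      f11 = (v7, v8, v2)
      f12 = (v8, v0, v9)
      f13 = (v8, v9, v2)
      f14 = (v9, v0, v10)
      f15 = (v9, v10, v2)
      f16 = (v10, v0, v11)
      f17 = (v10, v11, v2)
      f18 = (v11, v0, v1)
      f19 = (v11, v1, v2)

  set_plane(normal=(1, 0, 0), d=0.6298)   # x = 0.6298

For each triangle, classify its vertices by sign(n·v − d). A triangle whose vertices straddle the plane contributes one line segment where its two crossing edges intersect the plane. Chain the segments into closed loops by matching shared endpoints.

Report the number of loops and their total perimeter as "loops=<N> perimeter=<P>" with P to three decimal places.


loops=1 perimeter=4.764

Straddling triangles (8 of 20):
  (v1,v0,v3) [+-+] → (0.6298, 0, 0)–(0.6298, 0.457616, 0)  len=0.4576
  (v1,v3,v2) [++-] → (0.6298, 0.457616, 0.603359)–(0.6298, 0, 0.782272)  len=0.4913
  (v3,v0,v4) [+--] → (0.6298, 0.457616, 0)–(0.6298, 1.04717, 0)  len=0.5896
  (v3,v4,v2) [+--] → (0.6298, 1.04717, 0)–(0.6298, 0.457616, 0.603359)  len=0.8436
  (v10,v0,v11) [--+] → (0.6298, -0.457616, 0)–(0.6298, -1.04717, 0)  len=0.5896
  (v10,v11,v2) [-+-] → (0.6298, -1.04717, 0)–(0.6298, -0.457616, 0.603359)  len=0.8436
  (v11,v0,v1) [+-+] → (0.6298, -0.457616, 0)–(0.6298, 0, 0)  len=0.4576
  (v11,v1,v2) [++-] → (0.6298, 0, 0.782272)–(0.6298, -0.457616, 0.603359)  len=0.4913

Chained into 1 loop(s):
  loop 1: 8 segments, perimeter = 4.7642
Total perimeter = 4.764


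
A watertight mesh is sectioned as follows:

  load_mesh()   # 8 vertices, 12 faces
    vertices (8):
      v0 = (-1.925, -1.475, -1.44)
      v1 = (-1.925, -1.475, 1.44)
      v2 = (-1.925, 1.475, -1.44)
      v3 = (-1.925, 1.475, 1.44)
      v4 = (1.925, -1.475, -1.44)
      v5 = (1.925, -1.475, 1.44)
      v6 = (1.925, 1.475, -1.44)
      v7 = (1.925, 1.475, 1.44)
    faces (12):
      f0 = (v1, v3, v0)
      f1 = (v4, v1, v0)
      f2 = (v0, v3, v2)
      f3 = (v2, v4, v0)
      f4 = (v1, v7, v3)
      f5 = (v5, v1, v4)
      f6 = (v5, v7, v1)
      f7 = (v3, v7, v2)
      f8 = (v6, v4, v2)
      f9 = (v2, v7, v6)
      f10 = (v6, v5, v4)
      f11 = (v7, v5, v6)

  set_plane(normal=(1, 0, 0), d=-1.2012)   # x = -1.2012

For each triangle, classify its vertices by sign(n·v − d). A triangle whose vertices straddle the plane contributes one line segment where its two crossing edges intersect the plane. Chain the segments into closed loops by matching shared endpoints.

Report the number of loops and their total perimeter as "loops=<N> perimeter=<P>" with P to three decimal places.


Straddling triangles (8 of 12):
  (v4,v1,v0) [+--] → (-1.2012, -1.475, 0.89856)–(-1.2012, -1.475, -1.44)  len=2.3386
  (v2,v4,v0) [-+-] → (-1.2012, 0.9204, -1.44)–(-1.2012, -1.475, -1.44)  len=2.3954
  (v1,v7,v3) [-+-] → (-1.2012, -0.9204, 1.44)–(-1.2012, 1.475, 1.44)  len=2.3954
  (v5,v1,v4) [+-+] → (-1.2012, -1.475, 1.44)–(-1.2012, -1.475, 0.89856)  len=0.5414
  (v5,v7,v1) [++-] → (-1.2012, -0.9204, 1.44)–(-1.2012, -1.475, 1.44)  len=0.5546
  (v3,v7,v2) [-+-] → (-1.2012, 1.475, 1.44)–(-1.2012, 1.475, -0.89856)  len=2.3386
  (v6,v4,v2) [++-] → (-1.2012, 0.9204, -1.44)–(-1.2012, 1.475, -1.44)  len=0.5546
  (v2,v7,v6) [-++] → (-1.2012, 1.475, -0.89856)–(-1.2012, 1.475, -1.44)  len=0.5414

Chained into 1 loop(s):
  loop 1: 8 segments, perimeter = 11.6600
Total perimeter = 11.660

loops=1 perimeter=11.660


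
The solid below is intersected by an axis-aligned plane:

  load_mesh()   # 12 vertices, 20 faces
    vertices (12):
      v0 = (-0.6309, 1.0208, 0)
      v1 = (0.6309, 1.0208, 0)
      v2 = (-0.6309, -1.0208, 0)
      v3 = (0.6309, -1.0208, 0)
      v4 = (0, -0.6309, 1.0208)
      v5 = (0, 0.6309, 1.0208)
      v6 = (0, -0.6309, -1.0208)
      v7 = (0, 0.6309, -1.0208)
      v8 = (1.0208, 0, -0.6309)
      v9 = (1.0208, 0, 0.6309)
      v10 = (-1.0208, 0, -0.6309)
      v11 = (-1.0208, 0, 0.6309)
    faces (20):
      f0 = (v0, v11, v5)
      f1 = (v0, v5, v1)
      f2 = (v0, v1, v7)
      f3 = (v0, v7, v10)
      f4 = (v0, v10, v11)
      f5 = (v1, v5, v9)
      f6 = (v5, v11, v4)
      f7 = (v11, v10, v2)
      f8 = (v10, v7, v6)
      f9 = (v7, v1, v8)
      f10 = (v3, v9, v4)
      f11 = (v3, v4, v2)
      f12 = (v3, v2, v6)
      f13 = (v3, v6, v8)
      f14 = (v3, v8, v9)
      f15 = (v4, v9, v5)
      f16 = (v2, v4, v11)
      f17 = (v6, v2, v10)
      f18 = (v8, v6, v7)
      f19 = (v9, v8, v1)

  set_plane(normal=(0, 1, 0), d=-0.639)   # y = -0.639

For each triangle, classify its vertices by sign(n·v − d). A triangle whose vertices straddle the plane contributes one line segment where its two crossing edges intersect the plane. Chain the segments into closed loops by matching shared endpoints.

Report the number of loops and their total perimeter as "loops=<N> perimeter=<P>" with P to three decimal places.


Straddling triangles (8 of 20):
  (v11,v10,v2) [++-] → (-0.776731, -0.639, -0.235969)–(-0.776731, -0.639, 0.235969)  len=0.4719
  (v3,v9,v4) [-++] → (0.776731, -0.639, 0.235969)–(0.0131067, -0.639, 0.999593)  len=1.0799
  (v3,v4,v2) [-+-] → (0.0131067, -0.639, 0.999593)–(-0.0131067, -0.639, 0.999593)  len=0.0262
  (v3,v2,v6) [--+] → (-0.0131067, -0.639, -0.999593)–(0.0131067, -0.639, -0.999593)  len=0.0262
  (v3,v6,v8) [-++] → (0.0131067, -0.639, -0.999593)–(0.776731, -0.639, -0.235969)  len=1.0799
  (v3,v8,v9) [-++] → (0.776731, -0.639, -0.235969)–(0.776731, -0.639, 0.235969)  len=0.4719
  (v2,v4,v11) [-++] → (-0.0131067, -0.639, 0.999593)–(-0.776731, -0.639, 0.235969)  len=1.0799
  (v6,v2,v10) [+-+] → (-0.0131067, -0.639, -0.999593)–(-0.776731, -0.639, -0.235969)  len=1.0799

Chained into 1 loop(s):
  loop 1: 8 segments, perimeter = 5.3160
Total perimeter = 5.316

loops=1 perimeter=5.316


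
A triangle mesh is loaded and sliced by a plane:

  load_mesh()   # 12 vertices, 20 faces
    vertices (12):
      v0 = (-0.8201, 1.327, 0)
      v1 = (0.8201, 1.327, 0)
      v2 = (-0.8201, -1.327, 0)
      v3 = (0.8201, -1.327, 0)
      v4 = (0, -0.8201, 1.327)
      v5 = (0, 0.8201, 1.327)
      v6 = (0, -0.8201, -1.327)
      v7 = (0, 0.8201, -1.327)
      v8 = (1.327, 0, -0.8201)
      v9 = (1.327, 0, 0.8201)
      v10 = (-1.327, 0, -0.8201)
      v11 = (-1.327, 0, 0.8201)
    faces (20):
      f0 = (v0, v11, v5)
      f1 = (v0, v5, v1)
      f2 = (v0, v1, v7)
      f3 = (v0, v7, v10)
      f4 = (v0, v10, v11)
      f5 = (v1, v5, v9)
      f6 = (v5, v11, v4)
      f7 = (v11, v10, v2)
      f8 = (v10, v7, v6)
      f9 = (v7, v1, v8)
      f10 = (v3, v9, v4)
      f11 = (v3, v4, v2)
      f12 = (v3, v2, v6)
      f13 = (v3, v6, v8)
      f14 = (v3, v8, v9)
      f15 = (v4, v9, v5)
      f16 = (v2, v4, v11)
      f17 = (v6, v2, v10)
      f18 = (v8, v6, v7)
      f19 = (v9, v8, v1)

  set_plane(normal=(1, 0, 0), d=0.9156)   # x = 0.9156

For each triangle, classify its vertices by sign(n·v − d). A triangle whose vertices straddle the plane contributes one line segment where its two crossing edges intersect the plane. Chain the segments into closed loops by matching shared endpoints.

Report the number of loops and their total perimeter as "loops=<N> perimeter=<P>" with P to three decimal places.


loops=1 perimeter=6.289

Straddling triangles (8 of 20):
  (v1,v5,v9) [--+] → (0.9156, 0.25425, 0.97725)–(0.9156, 1.07699, 0.154507)  len=1.1635
  (v7,v1,v8) [--+] → (0.9156, 1.07699, -0.154507)–(0.9156, 0.25425, -0.97725)  len=1.1635
  (v3,v9,v4) [-+-] → (0.9156, -1.07699, 0.154507)–(0.9156, -0.25425, 0.97725)  len=1.1635
  (v3,v6,v8) [--+] → (0.9156, -0.25425, -0.97725)–(0.9156, -1.07699, -0.154507)  len=1.1635
  (v3,v8,v9) [-++] → (0.9156, -1.07699, -0.154507)–(0.9156, -1.07699, 0.154507)  len=0.3090
  (v4,v9,v5) [-+-] → (0.9156, -0.25425, 0.97725)–(0.9156, 0.25425, 0.97725)  len=0.5085
  (v8,v6,v7) [+--] → (0.9156, -0.25425, -0.97725)–(0.9156, 0.25425, -0.97725)  len=0.5085
  (v9,v8,v1) [++-] → (0.9156, 1.07699, -0.154507)–(0.9156, 1.07699, 0.154507)  len=0.3090

Chained into 1 loop(s):
  loop 1: 8 segments, perimeter = 6.2892
Total perimeter = 6.289


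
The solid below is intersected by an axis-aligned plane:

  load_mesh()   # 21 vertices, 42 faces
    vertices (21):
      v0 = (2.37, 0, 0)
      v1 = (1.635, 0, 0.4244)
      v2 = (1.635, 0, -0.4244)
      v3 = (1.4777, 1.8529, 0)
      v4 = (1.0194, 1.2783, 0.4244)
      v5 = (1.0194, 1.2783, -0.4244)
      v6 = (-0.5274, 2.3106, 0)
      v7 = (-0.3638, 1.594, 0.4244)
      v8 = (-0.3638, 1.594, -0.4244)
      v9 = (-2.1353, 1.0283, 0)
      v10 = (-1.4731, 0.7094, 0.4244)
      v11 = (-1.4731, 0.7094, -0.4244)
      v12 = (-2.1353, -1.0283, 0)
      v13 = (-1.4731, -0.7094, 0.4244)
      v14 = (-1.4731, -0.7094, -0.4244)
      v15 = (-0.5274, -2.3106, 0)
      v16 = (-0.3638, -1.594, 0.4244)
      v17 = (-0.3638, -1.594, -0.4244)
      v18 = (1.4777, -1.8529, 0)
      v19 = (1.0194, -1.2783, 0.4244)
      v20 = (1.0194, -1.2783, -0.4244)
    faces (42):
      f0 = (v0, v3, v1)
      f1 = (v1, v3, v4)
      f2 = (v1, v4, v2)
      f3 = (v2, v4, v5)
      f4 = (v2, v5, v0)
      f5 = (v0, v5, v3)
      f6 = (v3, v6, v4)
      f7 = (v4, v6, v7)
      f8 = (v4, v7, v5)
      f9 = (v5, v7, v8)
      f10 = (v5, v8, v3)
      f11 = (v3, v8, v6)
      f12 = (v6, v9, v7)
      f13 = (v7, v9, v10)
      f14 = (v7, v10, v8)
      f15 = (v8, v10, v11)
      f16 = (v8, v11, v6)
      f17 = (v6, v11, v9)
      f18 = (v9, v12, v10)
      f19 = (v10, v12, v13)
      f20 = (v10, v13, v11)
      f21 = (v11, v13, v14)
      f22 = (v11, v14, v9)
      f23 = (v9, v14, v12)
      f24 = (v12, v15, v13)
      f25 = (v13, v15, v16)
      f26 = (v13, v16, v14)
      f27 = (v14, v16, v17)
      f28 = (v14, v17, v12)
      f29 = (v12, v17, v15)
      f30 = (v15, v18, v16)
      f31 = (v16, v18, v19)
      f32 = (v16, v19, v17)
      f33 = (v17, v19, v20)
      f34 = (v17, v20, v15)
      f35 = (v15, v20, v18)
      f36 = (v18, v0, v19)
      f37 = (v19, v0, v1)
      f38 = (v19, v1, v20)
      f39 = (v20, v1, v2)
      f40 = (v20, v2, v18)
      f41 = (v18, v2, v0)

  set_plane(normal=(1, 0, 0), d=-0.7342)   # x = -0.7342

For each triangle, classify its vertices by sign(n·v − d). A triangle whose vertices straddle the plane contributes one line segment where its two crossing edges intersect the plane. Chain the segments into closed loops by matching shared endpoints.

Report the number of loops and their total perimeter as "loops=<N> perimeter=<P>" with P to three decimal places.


loops=2 perimeter=5.487

Straddling triangles (12 of 42):
  (v6,v9,v7) [+-+] → (-0.7342, 2.14568, 0)–(-0.7342, 1.47572, 0.335663)  len=0.7493
  (v7,v9,v10) [+--] → (-0.7342, 1.47572, 0.335663)–(-0.7342, 1.29863, 0.4244)  len=0.1981
  (v7,v10,v8) [+-+] → (-0.7342, 1.29863, 0.4244)–(-0.7342, 1.29863, -0.140982)  len=0.5654
  (v8,v10,v11) [+--] → (-0.7342, 1.29863, -0.140982)–(-0.7342, 1.29863, -0.4244)  len=0.2834
  (v8,v11,v6) [+-+] → (-0.7342, 1.29863, -0.4244)–(-0.7342, 1.96046, -0.0928052)  len=0.7403
  (v6,v11,v9) [+--] → (-0.7342, 1.96046, -0.0928052)–(-0.7342, 2.14568, 0)  len=0.2072
  (v12,v15,v13) [-+-] → (-0.7342, -2.14568, 0)–(-0.7342, -1.96046, 0.0928052)  len=0.2072
  (v13,v15,v16) [-++] → (-0.7342, -1.96046, 0.0928052)–(-0.7342, -1.29863, 0.4244)  len=0.7403
  (v13,v16,v14) [-+-] → (-0.7342, -1.29863, 0.4244)–(-0.7342, -1.29863, 0.140982)  len=0.2834
  (v14,v16,v17) [-++] → (-0.7342, -1.29863, 0.140982)–(-0.7342, -1.29863, -0.4244)  len=0.5654
  (v14,v17,v12) [-+-] → (-0.7342, -1.29863, -0.4244)–(-0.7342, -1.47572, -0.335663)  len=0.1981
  (v12,v17,v15) [-++] → (-0.7342, -1.47572, -0.335663)–(-0.7342, -2.14568, 0)  len=0.7493

Chained into 2 loop(s):
  loop 1: 6 segments, perimeter = 2.7436
  loop 2: 6 segments, perimeter = 2.7436
Total perimeter = 5.487
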